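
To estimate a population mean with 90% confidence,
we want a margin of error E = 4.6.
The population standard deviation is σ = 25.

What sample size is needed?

Answer: n = 80

Derivation:
z_0.05 = 1.645
n = (z×σ/E)² = (1.645×25/4.6)²
n = 79.9275
Round up: n = 80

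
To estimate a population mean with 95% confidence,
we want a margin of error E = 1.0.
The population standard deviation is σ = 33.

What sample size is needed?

Answer: n = 4184

Derivation:
z_0.025 = 1.960
n = (z×σ/E)² = (1.960×33/1.0)²
n = 4183.5024
Round up: n = 4184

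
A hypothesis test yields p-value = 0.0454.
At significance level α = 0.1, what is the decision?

Compare p-value to α:
0.0454 < 0.1
Decision: reject H₀

Answer: reject H₀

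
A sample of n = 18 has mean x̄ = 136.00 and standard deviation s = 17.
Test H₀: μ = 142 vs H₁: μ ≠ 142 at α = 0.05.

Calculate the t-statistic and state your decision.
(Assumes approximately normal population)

df = n - 1 = 17
SE = s/√n = 17/√18 = 4.0069
t = (x̄ - μ₀)/SE = (136.00 - 142)/4.0069 = -1.4974
Critical value: t_{0.025,17} = ±2.110
p-value ≈ 0.1526
Decision: fail to reject H₀

Answer: t = -1.4974, fail to reject H₀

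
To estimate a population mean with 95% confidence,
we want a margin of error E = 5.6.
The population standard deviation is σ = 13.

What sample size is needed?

Answer: n = 21

Derivation:
z_0.025 = 1.960
n = (z×σ/E)² = (1.960×13/5.6)²
n = 20.7025
Round up: n = 21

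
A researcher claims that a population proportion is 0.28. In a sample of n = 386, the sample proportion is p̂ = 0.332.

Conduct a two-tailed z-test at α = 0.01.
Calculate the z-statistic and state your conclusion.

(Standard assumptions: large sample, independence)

Answer: z = 2.2754, fail to reject H₀

Derivation:
H₀: p = 0.28, H₁: p ≠ 0.28
Standard error: SE = √(p₀(1-p₀)/n) = √(0.28×0.72/386) = 0.022853
z-statistic: z = (p̂ - p₀)/SE = (0.332 - 0.28)/0.022853 = 2.2754
Critical value: z_0.005 = ±2.576
p-value = 0.0229
Decision: fail to reject H₀ at α = 0.01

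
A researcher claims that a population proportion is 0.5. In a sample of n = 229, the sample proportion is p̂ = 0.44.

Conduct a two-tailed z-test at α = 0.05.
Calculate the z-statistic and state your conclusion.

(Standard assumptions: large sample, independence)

H₀: p = 0.5, H₁: p ≠ 0.5
Standard error: SE = √(p₀(1-p₀)/n) = √(0.5×0.5/229) = 0.033041
z-statistic: z = (p̂ - p₀)/SE = (0.44 - 0.5)/0.033041 = -1.8159
Critical value: z_0.025 = ±1.960
p-value = 0.0694
Decision: fail to reject H₀ at α = 0.05

Answer: z = -1.8159, fail to reject H₀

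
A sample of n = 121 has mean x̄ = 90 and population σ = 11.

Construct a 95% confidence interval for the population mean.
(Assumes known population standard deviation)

Answer: (88.0400, 91.9600)

Derivation:
Confidence level: 95%, α = 0.05
z_0.025 = 1.960
SE = σ/√n = 11/√121 = 1.0000
Margin of error = 1.960 × 1.0000 = 1.9600
CI: x̄ ± margin = 90 ± 1.9600
CI: (88.0400, 91.9600)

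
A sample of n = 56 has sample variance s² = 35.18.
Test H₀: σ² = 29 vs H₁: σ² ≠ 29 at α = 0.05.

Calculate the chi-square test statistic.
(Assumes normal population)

Answer: χ² = 66.7207, fail to reject H₀

Derivation:
df = n - 1 = 55
χ² = (n-1)s²/σ₀² = 55×35.18/29 = 66.7207
Critical values: χ²_{0.975,55} = 36.398, χ²_{0.025,55} = 77.380
Rejection region: χ² < 36.398 or χ² > 77.380
Decision: fail to reject H₀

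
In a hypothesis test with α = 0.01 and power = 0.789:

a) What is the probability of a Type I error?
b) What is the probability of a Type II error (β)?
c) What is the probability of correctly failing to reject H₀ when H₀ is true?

Answer: a) 0.01, b) 0.211, c) 0.99

Derivation:
a) Type I error probability = α = 0.01
b) Power = P(reject H₀ | H₁ true) = 1 - β = 0.789, so Type II error probability = β = 1 - Power = 0.211
c) P(fail to reject H₀ | H₀ true) = 1 - α = 0.99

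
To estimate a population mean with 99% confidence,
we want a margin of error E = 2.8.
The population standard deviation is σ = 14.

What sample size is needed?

Answer: n = 166

Derivation:
z_0.005 = 2.576
n = (z×σ/E)² = (2.576×14/2.8)²
n = 165.8944
Round up: n = 166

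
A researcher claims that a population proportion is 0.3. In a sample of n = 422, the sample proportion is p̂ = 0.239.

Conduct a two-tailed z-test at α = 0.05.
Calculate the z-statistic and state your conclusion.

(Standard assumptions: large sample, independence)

H₀: p = 0.3, H₁: p ≠ 0.3
Standard error: SE = √(p₀(1-p₀)/n) = √(0.3×0.7/422) = 0.022308
z-statistic: z = (p̂ - p₀)/SE = (0.239 - 0.3)/0.022308 = -2.7344
Critical value: z_0.025 = ±1.960
p-value = 0.0062
Decision: reject H₀ at α = 0.05

Answer: z = -2.7344, reject H₀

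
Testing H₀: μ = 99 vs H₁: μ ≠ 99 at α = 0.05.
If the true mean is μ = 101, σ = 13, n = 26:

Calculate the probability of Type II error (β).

Answer: β ≈ 0.8771

Derivation:
SE = σ/√n = 13/√26 = 2.5495
Critical values: μ₀ ± z_0.025×SE = 99 ± 1.960×2.5495
Acceptance region: (94.0030, 103.9970)
Under H₁ (μ = 101): z_high = (103.9970 - 101)/2.5495 = 1.1755, z_low = (94.0030 - 101)/2.5495 = -2.7445
β = P(not reject | H₁) = Φ(1.1755) - Φ(-2.7445) ≈ 0.8771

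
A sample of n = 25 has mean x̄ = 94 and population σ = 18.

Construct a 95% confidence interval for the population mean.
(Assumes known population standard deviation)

Answer: (86.9440, 101.0560)

Derivation:
Confidence level: 95%, α = 0.05
z_0.025 = 1.960
SE = σ/√n = 18/√25 = 3.6000
Margin of error = 1.960 × 3.6000 = 7.0560
CI: x̄ ± margin = 94 ± 7.0560
CI: (86.9440, 101.0560)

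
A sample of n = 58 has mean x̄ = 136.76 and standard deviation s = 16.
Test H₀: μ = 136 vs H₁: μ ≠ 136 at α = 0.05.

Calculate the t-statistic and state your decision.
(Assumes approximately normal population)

Answer: t = 0.3617, fail to reject H₀

Derivation:
df = n - 1 = 57
SE = s/√n = 16/√58 = 2.1009
t = (x̄ - μ₀)/SE = (136.76 - 136)/2.1009 = 0.3617
Critical value: t_{0.025,57} = ±2.002
p-value ≈ 0.7189
Decision: fail to reject H₀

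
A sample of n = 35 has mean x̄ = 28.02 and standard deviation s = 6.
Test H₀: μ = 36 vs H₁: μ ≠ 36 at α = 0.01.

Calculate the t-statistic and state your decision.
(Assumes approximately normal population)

df = n - 1 = 34
SE = s/√n = 6/√35 = 1.0142
t = (x̄ - μ₀)/SE = (28.02 - 36)/1.0142 = -7.8683
Critical value: t_{0.005,34} = ±2.728
p-value < 0.0001
Decision: reject H₀

Answer: t = -7.8683, reject H₀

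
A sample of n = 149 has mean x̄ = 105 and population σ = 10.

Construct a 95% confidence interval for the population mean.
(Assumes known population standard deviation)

Answer: (103.3944, 106.6056)

Derivation:
Confidence level: 95%, α = 0.05
z_0.025 = 1.960
SE = σ/√n = 10/√149 = 0.8192
Margin of error = 1.960 × 0.8192 = 1.6056
CI: x̄ ± margin = 105 ± 1.6056
CI: (103.3944, 106.6056)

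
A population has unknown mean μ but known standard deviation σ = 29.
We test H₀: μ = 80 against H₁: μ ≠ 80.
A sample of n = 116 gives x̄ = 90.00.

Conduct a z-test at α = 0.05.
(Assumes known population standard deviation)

Standard error: SE = σ/√n = 29/√116 = 2.6926
z-statistic: z = (x̄ - μ₀)/SE = (90.00 - 80)/2.6926 = 3.7139
Critical value: ±1.960
p-value = 0.0002
Decision: reject H₀

Answer: z = 3.7139, reject H₀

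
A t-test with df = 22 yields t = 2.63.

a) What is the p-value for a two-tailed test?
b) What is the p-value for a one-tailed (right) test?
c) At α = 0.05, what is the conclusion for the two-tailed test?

Answer: a) 0.0153, b) 0.0076, c) reject H₀

Derivation:
Using t-distribution with df = 22:
a) Two-tailed: p = 2×P(T > 2.63) = 0.0153
b) One-tailed: p = P(T > 2.63) = 0.0076
c) 0.0153 < 0.05, reject H₀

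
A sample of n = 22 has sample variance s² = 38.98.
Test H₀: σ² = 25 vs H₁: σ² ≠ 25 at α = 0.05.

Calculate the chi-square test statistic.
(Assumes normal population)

Answer: χ² = 32.7432, fail to reject H₀

Derivation:
df = n - 1 = 21
χ² = (n-1)s²/σ₀² = 21×38.98/25 = 32.7432
Critical values: χ²_{0.975,21} = 10.283, χ²_{0.025,21} = 35.479
Rejection region: χ² < 10.283 or χ² > 35.479
Decision: fail to reject H₀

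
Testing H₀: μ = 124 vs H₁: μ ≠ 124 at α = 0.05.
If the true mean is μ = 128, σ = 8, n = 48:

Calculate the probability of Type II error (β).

Answer: β ≈ 0.0663

Derivation:
SE = σ/√n = 8/√48 = 1.1547
Critical values: μ₀ ± z_0.025×SE = 124 ± 1.960×1.1547
Acceptance region: (121.7368, 126.2632)
Under H₁ (μ = 128): z_high = (126.2632 - 128)/1.1547 = -1.5041, z_low = (121.7368 - 128)/1.1547 = -5.4241
β = P(not reject | H₁) = Φ(-1.5041) - Φ(-5.4241) ≈ 0.0663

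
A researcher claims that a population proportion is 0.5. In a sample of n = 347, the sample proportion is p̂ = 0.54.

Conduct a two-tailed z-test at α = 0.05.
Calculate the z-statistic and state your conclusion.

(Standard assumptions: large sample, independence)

Answer: z = 1.4903, fail to reject H₀

Derivation:
H₀: p = 0.5, H₁: p ≠ 0.5
Standard error: SE = √(p₀(1-p₀)/n) = √(0.5×0.5/347) = 0.026841
z-statistic: z = (p̂ - p₀)/SE = (0.54 - 0.5)/0.026841 = 1.4903
Critical value: z_0.025 = ±1.960
p-value = 0.1361
Decision: fail to reject H₀ at α = 0.05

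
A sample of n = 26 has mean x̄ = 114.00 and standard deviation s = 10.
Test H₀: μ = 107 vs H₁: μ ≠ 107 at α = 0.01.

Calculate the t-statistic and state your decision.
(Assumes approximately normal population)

Answer: t = 3.5692, reject H₀

Derivation:
df = n - 1 = 25
SE = s/√n = 10/√26 = 1.9612
t = (x̄ - μ₀)/SE = (114.00 - 107)/1.9612 = 3.5692
Critical value: t_{0.005,25} = ±2.787
p-value ≈ 0.0015
Decision: reject H₀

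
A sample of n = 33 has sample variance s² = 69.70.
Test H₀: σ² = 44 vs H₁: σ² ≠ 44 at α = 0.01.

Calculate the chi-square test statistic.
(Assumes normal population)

df = n - 1 = 32
χ² = (n-1)s²/σ₀² = 32×69.70/44 = 50.6909
Critical values: χ²_{0.995,32} = 15.134, χ²_{0.005,32} = 56.328
Rejection region: χ² < 15.134 or χ² > 56.328
Decision: fail to reject H₀

Answer: χ² = 50.6909, fail to reject H₀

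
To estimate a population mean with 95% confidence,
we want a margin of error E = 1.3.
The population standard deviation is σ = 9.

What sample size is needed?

z_0.025 = 1.960
n = (z×σ/E)² = (1.960×9/1.3)²
n = 184.1240
Round up: n = 185

Answer: n = 185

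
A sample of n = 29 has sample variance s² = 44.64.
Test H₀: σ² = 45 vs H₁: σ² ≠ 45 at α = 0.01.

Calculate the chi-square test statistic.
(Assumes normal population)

Answer: χ² = 27.7760, fail to reject H₀

Derivation:
df = n - 1 = 28
χ² = (n-1)s²/σ₀² = 28×44.64/45 = 27.7760
Critical values: χ²_{0.995,28} = 12.461, χ²_{0.005,28} = 50.993
Rejection region: χ² < 12.461 or χ² > 50.993
Decision: fail to reject H₀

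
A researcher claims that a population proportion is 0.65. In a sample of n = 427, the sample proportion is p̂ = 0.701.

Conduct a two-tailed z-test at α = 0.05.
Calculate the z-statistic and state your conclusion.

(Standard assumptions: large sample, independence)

H₀: p = 0.65, H₁: p ≠ 0.65
Standard error: SE = √(p₀(1-p₀)/n) = √(0.65×0.35/427) = 0.023082
z-statistic: z = (p̂ - p₀)/SE = (0.701 - 0.65)/0.023082 = 2.2095
Critical value: z_0.025 = ±1.960
p-value = 0.0271
Decision: reject H₀ at α = 0.05

Answer: z = 2.2095, reject H₀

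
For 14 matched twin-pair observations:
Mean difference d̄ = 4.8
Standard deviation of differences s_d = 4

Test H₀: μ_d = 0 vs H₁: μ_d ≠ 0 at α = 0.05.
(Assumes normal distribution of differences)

df = n - 1 = 13
SE = s_d/√n = 4/√14 = 1.0690
t = d̄/SE = 4.8/1.0690 = 4.4902
Critical value: t_{0.025,13} = ±2.160
p-value ≈ 0.0006
Decision: reject H₀

Answer: t = 4.4902, reject H₀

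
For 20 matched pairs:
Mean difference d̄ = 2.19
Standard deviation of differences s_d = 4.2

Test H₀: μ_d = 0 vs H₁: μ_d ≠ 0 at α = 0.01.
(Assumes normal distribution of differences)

df = n - 1 = 19
SE = s_d/√n = 4.2/√20 = 0.9391
t = d̄/SE = 2.19/0.9391 = 2.3320
Critical value: t_{0.005,19} = ±2.861
p-value ≈ 0.0309
Decision: fail to reject H₀

Answer: t = 2.3320, fail to reject H₀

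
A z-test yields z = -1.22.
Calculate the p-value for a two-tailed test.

For z = -1.22:
p = 2×P(Z > |-1.22|) = 2×(1 - Φ(1.22)) = 0.2225

Answer: p-value ≈ 0.2225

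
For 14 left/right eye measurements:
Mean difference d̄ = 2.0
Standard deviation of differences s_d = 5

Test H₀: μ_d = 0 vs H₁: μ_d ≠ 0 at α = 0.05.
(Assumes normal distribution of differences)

df = n - 1 = 13
SE = s_d/√n = 5/√14 = 1.3363
t = d̄/SE = 2.0/1.3363 = 1.4967
Critical value: t_{0.025,13} = ±2.160
p-value ≈ 0.1584
Decision: fail to reject H₀

Answer: t = 1.4967, fail to reject H₀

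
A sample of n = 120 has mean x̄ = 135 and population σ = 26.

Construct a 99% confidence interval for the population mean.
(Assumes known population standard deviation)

Confidence level: 99%, α = 0.01
z_0.005 = 2.576
SE = σ/√n = 26/√120 = 2.3735
Margin of error = 2.576 × 2.3735 = 6.1141
CI: x̄ ± margin = 135 ± 6.1141
CI: (128.8859, 141.1141)

Answer: (128.8859, 141.1141)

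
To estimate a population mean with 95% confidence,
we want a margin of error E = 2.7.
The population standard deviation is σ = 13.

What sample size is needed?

Answer: n = 90

Derivation:
z_0.025 = 1.960
n = (z×σ/E)² = (1.960×13/2.7)²
n = 89.0577
Round up: n = 90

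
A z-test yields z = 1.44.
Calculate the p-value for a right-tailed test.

For z = 1.44:
p = P(Z > 1.44) = 1 - Φ(1.44) = 0.0749

Answer: p-value ≈ 0.0749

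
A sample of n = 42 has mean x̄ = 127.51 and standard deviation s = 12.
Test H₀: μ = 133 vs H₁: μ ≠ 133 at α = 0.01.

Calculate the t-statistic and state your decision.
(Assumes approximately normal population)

df = n - 1 = 41
SE = s/√n = 12/√42 = 1.8516
t = (x̄ - μ₀)/SE = (127.51 - 133)/1.8516 = -2.9650
Critical value: t_{0.005,41} = ±2.701
p-value ≈ 0.0050
Decision: reject H₀

Answer: t = -2.9650, reject H₀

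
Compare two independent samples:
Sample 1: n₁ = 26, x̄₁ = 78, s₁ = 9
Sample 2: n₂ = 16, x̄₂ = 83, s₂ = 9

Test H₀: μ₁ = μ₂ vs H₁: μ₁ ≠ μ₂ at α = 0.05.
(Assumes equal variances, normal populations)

Pooled variance: s²_p = [25×9² + 15×9²]/(40) = 81.0000
s_p = 9.0000
SE = s_p×√(1/n₁ + 1/n₂) = 9.0000×√(1/26 + 1/16) = 2.8597
t = (x̄₁ - x̄₂)/SE = (78 - 83)/2.8597 = -1.7484
df = 40, t-critical = ±2.021
Decision: fail to reject H₀

Answer: t = -1.7484, fail to reject H₀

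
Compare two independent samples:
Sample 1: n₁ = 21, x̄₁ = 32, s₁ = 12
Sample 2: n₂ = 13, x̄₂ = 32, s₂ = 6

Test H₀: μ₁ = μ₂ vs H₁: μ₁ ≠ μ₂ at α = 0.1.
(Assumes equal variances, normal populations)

Pooled variance: s²_p = [20×12² + 12×6²]/(32) = 103.5000
s_p = 10.1735
SE = s_p×√(1/n₁ + 1/n₂) = 10.1735×√(1/21 + 1/13) = 3.5903
t = (x̄₁ - x̄₂)/SE = (32 - 32)/3.5903 = 0.0000
df = 32, t-critical = ±1.694
Decision: fail to reject H₀

Answer: t = 0.0000, fail to reject H₀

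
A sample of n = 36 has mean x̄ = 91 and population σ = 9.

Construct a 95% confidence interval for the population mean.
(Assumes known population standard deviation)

Confidence level: 95%, α = 0.05
z_0.025 = 1.960
SE = σ/√n = 9/√36 = 1.5000
Margin of error = 1.960 × 1.5000 = 2.9400
CI: x̄ ± margin = 91 ± 2.9400
CI: (88.0600, 93.9400)

Answer: (88.0600, 93.9400)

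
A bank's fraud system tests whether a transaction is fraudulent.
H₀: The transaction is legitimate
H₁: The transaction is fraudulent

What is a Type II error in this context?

Type I error (α): Rejecting H₀ when H₀ is true
Type II error (β): Failing to reject H₀ when H₁ is true

Answer: Allowing a fraudulent transaction to go through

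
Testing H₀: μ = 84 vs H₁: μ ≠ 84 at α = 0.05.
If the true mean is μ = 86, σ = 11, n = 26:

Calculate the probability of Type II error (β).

SE = σ/√n = 11/√26 = 2.1573
Critical values: μ₀ ± z_0.025×SE = 84 ± 1.960×2.1573
Acceptance region: (79.7717, 88.2283)
Under H₁ (μ = 86): z_high = (88.2283 - 86)/2.1573 = 1.0329, z_low = (79.7717 - 86)/2.1573 = -2.8871
β = P(not reject | H₁) = Φ(1.0329) - Φ(-2.8871) ≈ 0.8472

Answer: β ≈ 0.8472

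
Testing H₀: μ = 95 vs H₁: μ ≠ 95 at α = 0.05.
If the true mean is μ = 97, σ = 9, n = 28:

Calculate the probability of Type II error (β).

SE = σ/√n = 9/√28 = 1.7008
Critical values: μ₀ ± z_0.025×SE = 95 ± 1.960×1.7008
Acceptance region: (91.6664, 98.3336)
Under H₁ (μ = 97): z_high = (98.3336 - 97)/1.7008 = 0.7841, z_low = (91.6664 - 97)/1.7008 = -3.1359
β = P(not reject | H₁) = Φ(0.7841) - Φ(-3.1359) ≈ 0.7827

Answer: β ≈ 0.7827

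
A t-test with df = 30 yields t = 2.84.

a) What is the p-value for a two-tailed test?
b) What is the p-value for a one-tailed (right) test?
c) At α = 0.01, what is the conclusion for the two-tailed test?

Using t-distribution with df = 30:
a) Two-tailed: p = 2×P(T > 2.84) = 0.0080
b) One-tailed: p = P(T > 2.84) = 0.0040
c) 0.0080 < 0.01, reject H₀

Answer: a) 0.0080, b) 0.0040, c) reject H₀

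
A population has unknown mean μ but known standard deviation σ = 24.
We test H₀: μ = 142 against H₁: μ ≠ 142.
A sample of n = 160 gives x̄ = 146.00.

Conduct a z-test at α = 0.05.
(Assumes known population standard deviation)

Answer: z = 2.1081, reject H₀

Derivation:
Standard error: SE = σ/√n = 24/√160 = 1.8974
z-statistic: z = (x̄ - μ₀)/SE = (146.00 - 142)/1.8974 = 2.1081
Critical value: ±1.960
p-value = 0.0350
Decision: reject H₀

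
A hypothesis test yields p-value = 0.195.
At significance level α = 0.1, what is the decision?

Answer: fail to reject H₀

Derivation:
Compare p-value to α:
0.195 ≥ 0.1
Decision: fail to reject H₀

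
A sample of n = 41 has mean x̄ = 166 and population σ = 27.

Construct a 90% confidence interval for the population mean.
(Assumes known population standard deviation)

Answer: (159.0635, 172.9365)

Derivation:
Confidence level: 90%, α = 0.1
z_0.05 = 1.645
SE = σ/√n = 27/√41 = 4.2167
Margin of error = 1.645 × 4.2167 = 6.9365
CI: x̄ ± margin = 166 ± 6.9365
CI: (159.0635, 172.9365)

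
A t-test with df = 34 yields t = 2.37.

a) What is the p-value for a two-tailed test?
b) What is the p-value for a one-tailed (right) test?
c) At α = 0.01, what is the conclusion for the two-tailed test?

Using t-distribution with df = 34:
a) Two-tailed: p = 2×P(T > 2.37) = 0.0236
b) One-tailed: p = P(T > 2.37) = 0.0118
c) 0.0236 ≥ 0.01, fail to reject H₀

Answer: a) 0.0236, b) 0.0118, c) fail to reject H₀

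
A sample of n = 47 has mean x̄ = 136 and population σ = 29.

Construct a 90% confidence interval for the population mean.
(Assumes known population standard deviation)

Confidence level: 90%, α = 0.1
z_0.05 = 1.645
SE = σ/√n = 29/√47 = 4.2301
Margin of error = 1.645 × 4.2301 = 6.9585
CI: x̄ ± margin = 136 ± 6.9585
CI: (129.0415, 142.9585)

Answer: (129.0415, 142.9585)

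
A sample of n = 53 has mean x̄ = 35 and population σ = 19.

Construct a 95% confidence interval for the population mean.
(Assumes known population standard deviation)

Confidence level: 95%, α = 0.05
z_0.025 = 1.960
SE = σ/√n = 19/√53 = 2.6099
Margin of error = 1.960 × 2.6099 = 5.1154
CI: x̄ ± margin = 35 ± 5.1154
CI: (29.8846, 40.1154)

Answer: (29.8846, 40.1154)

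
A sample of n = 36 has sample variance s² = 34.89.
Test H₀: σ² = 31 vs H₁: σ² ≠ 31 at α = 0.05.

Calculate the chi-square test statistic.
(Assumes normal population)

df = n - 1 = 35
χ² = (n-1)s²/σ₀² = 35×34.89/31 = 39.3919
Critical values: χ²_{0.975,35} = 20.569, χ²_{0.025,35} = 53.203
Rejection region: χ² < 20.569 or χ² > 53.203
Decision: fail to reject H₀

Answer: χ² = 39.3919, fail to reject H₀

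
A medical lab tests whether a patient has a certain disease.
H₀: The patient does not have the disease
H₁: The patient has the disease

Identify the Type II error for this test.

Answer: Failing to diagnose a patient who actually has the disease (false negative)

Derivation:
A Type I error (probability α) occurs when we reject a true H₀.
A Type II error (probability β) occurs when we fail to reject a false H₀.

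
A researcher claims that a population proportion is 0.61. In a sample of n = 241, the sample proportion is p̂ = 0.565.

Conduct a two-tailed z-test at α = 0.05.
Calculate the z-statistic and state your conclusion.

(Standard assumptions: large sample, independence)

H₀: p = 0.61, H₁: p ≠ 0.61
Standard error: SE = √(p₀(1-p₀)/n) = √(0.61×0.39/241) = 0.031419
z-statistic: z = (p̂ - p₀)/SE = (0.565 - 0.61)/0.031419 = -1.4323
Critical value: z_0.025 = ±1.960
p-value = 0.1521
Decision: fail to reject H₀ at α = 0.05

Answer: z = -1.4323, fail to reject H₀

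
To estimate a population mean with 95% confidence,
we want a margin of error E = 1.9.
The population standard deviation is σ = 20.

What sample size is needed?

Answer: n = 426

Derivation:
z_0.025 = 1.960
n = (z×σ/E)² = (1.960×20/1.9)²
n = 425.6620
Round up: n = 426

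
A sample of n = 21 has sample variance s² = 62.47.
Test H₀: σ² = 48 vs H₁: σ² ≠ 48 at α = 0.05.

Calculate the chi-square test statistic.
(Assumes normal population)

Answer: χ² = 26.0292, fail to reject H₀

Derivation:
df = n - 1 = 20
χ² = (n-1)s²/σ₀² = 20×62.47/48 = 26.0292
Critical values: χ²_{0.975,20} = 9.591, χ²_{0.025,20} = 34.170
Rejection region: χ² < 9.591 or χ² > 34.170
Decision: fail to reject H₀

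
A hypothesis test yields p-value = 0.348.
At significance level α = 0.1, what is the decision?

Compare p-value to α:
0.348 ≥ 0.1
Decision: fail to reject H₀

Answer: fail to reject H₀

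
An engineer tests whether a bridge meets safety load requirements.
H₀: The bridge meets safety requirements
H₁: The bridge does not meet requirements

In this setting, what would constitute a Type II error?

Type I error (α): Rejecting H₀ when H₀ is true
Type II error (β): Failing to reject H₀ when H₁ is true

Answer: Declaring an unsafe bridge to be safe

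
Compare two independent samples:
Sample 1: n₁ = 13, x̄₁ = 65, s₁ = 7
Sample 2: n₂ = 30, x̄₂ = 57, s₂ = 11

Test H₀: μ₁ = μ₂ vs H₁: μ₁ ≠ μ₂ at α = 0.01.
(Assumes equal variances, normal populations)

Pooled variance: s²_p = [12×7² + 29×11²]/(41) = 99.9268
s_p = 9.9963
SE = s_p×√(1/n₁ + 1/n₂) = 9.9963×√(1/13 + 1/30) = 3.3193
t = (x̄₁ - x̄₂)/SE = (65 - 57)/3.3193 = 2.4101
df = 41, t-critical = ±2.701
Decision: fail to reject H₀

Answer: t = 2.4101, fail to reject H₀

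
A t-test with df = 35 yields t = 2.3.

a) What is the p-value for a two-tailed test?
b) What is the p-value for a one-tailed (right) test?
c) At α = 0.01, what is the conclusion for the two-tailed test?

Answer: a) 0.0275, b) 0.0138, c) fail to reject H₀

Derivation:
Using t-distribution with df = 35:
a) Two-tailed: p = 2×P(T > 2.3) = 0.0275
b) One-tailed: p = P(T > 2.3) = 0.0138
c) 0.0275 ≥ 0.01, fail to reject H₀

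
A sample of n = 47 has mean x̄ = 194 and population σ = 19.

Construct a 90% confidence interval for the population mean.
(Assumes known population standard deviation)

Confidence level: 90%, α = 0.1
z_0.05 = 1.645
SE = σ/√n = 19/√47 = 2.7714
Margin of error = 1.645 × 2.7714 = 4.5590
CI: x̄ ± margin = 194 ± 4.5590
CI: (189.4410, 198.5590)

Answer: (189.4410, 198.5590)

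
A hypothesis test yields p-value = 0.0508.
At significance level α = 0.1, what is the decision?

Compare p-value to α:
0.0508 < 0.1
Decision: reject H₀

Answer: reject H₀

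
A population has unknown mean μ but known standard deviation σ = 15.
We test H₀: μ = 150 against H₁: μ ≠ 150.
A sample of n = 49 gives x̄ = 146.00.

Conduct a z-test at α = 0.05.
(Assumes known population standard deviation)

Answer: z = -1.8666, fail to reject H₀

Derivation:
Standard error: SE = σ/√n = 15/√49 = 2.1429
z-statistic: z = (x̄ - μ₀)/SE = (146.00 - 150)/2.1429 = -1.8666
Critical value: ±1.960
p-value = 0.0620
Decision: fail to reject H₀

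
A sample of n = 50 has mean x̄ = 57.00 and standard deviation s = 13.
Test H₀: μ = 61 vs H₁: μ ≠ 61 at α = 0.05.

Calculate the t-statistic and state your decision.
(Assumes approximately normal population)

df = n - 1 = 49
SE = s/√n = 13/√50 = 1.8385
t = (x̄ - μ₀)/SE = (57.00 - 61)/1.8385 = -2.1757
Critical value: t_{0.025,49} = ±2.010
p-value ≈ 0.0344
Decision: reject H₀

Answer: t = -2.1757, reject H₀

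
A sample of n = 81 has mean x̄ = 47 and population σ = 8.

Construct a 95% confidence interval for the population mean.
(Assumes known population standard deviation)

Answer: (45.2578, 48.7422)

Derivation:
Confidence level: 95%, α = 0.05
z_0.025 = 1.960
SE = σ/√n = 8/√81 = 0.8889
Margin of error = 1.960 × 0.8889 = 1.7422
CI: x̄ ± margin = 47 ± 1.7422
CI: (45.2578, 48.7422)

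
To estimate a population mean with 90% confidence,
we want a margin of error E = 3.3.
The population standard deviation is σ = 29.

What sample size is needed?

Answer: n = 209

Derivation:
z_0.05 = 1.645
n = (z×σ/E)² = (1.645×29/3.3)²
n = 208.9777
Round up: n = 209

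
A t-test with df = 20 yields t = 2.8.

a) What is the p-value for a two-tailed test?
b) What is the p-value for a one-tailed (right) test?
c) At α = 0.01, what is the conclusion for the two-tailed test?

Answer: a) 0.0111, b) 0.0055, c) fail to reject H₀

Derivation:
Using t-distribution with df = 20:
a) Two-tailed: p = 2×P(T > 2.8) = 0.0111
b) One-tailed: p = P(T > 2.8) = 0.0055
c) 0.0111 ≥ 0.01, fail to reject H₀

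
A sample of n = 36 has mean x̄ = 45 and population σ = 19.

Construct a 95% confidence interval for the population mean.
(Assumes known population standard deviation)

Answer: (38.7933, 51.2067)

Derivation:
Confidence level: 95%, α = 0.05
z_0.025 = 1.960
SE = σ/√n = 19/√36 = 3.1667
Margin of error = 1.960 × 3.1667 = 6.2067
CI: x̄ ± margin = 45 ± 6.2067
CI: (38.7933, 51.2067)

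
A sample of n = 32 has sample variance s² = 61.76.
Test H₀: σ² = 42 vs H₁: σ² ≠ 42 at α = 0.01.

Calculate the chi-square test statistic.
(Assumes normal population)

Answer: χ² = 45.5848, fail to reject H₀

Derivation:
df = n - 1 = 31
χ² = (n-1)s²/σ₀² = 31×61.76/42 = 45.5848
Critical values: χ²_{0.995,31} = 14.458, χ²_{0.005,31} = 55.003
Rejection region: χ² < 14.458 or χ² > 55.003
Decision: fail to reject H₀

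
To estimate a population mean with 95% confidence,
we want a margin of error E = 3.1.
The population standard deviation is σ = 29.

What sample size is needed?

z_0.025 = 1.960
n = (z×σ/E)² = (1.960×29/3.1)²
n = 336.1900
Round up: n = 337

Answer: n = 337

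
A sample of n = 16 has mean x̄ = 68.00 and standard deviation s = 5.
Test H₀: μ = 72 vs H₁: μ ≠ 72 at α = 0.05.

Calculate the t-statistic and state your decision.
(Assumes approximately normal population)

Answer: t = -3.2000, reject H₀

Derivation:
df = n - 1 = 15
SE = s/√n = 5/√16 = 1.2500
t = (x̄ - μ₀)/SE = (68.00 - 72)/1.2500 = -3.2000
Critical value: t_{0.025,15} = ±2.131
p-value ≈ 0.0060
Decision: reject H₀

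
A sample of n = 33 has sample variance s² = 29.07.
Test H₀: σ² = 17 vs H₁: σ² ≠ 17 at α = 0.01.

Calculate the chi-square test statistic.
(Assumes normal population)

Answer: χ² = 54.7200, fail to reject H₀

Derivation:
df = n - 1 = 32
χ² = (n-1)s²/σ₀² = 32×29.07/17 = 54.7200
Critical values: χ²_{0.995,32} = 15.134, χ²_{0.005,32} = 56.328
Rejection region: χ² < 15.134 or χ² > 56.328
Decision: fail to reject H₀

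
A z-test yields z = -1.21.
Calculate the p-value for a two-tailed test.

For z = -1.21:
p = 2×P(Z > |-1.21|) = 2×(1 - Φ(1.21)) = 0.2263

Answer: p-value ≈ 0.2263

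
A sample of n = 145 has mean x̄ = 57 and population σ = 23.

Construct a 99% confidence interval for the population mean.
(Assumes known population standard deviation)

Confidence level: 99%, α = 0.01
z_0.005 = 2.576
SE = σ/√n = 23/√145 = 1.9100
Margin of error = 2.576 × 1.9100 = 4.9202
CI: x̄ ± margin = 57 ± 4.9202
CI: (52.0798, 61.9202)

Answer: (52.0798, 61.9202)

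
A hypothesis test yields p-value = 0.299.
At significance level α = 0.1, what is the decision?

Compare p-value to α:
0.299 ≥ 0.1
Decision: fail to reject H₀

Answer: fail to reject H₀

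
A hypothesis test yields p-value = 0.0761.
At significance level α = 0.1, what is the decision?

Answer: reject H₀

Derivation:
Compare p-value to α:
0.0761 < 0.1
Decision: reject H₀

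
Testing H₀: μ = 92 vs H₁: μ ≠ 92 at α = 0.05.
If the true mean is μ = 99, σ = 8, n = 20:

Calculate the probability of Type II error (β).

Answer: β ≈ 0.0254

Derivation:
SE = σ/√n = 8/√20 = 1.7889
Critical values: μ₀ ± z_0.025×SE = 92 ± 1.960×1.7889
Acceptance region: (88.4938, 95.5062)
Under H₁ (μ = 99): z_high = (95.5062 - 99)/1.7889 = -1.9530, z_low = (88.4938 - 99)/1.7889 = -5.8730
β = P(not reject | H₁) = Φ(-1.9530) - Φ(-5.8730) ≈ 0.0254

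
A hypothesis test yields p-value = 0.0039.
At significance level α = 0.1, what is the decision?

Answer: reject H₀

Derivation:
Compare p-value to α:
0.0039 < 0.1
Decision: reject H₀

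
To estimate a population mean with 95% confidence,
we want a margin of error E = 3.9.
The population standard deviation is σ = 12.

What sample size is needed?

Answer: n = 37

Derivation:
z_0.025 = 1.960
n = (z×σ/E)² = (1.960×12/3.9)²
n = 36.3702
Round up: n = 37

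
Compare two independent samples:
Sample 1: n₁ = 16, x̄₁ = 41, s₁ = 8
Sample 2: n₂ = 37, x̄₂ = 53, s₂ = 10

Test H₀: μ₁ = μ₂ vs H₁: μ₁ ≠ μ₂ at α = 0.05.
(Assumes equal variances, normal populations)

Pooled variance: s²_p = [15×8² + 36×10²]/(51) = 89.4118
s_p = 9.4558
SE = s_p×√(1/n₁ + 1/n₂) = 9.4558×√(1/16 + 1/37) = 2.8293
t = (x̄₁ - x̄₂)/SE = (41 - 53)/2.8293 = -4.2413
df = 51, t-critical = ±2.008
Decision: reject H₀

Answer: t = -4.2413, reject H₀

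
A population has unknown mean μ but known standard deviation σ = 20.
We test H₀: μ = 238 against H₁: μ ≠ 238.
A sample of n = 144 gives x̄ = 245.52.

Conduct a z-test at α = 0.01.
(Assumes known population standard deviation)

Standard error: SE = σ/√n = 20/√144 = 1.6667
z-statistic: z = (x̄ - μ₀)/SE = (245.52 - 238)/1.6667 = 4.5119
Critical value: ±2.576
p-value < 0.0001
Decision: reject H₀

Answer: z = 4.5119, reject H₀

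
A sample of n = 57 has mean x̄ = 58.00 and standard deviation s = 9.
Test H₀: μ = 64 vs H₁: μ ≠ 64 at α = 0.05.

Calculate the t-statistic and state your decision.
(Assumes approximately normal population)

df = n - 1 = 56
SE = s/√n = 9/√57 = 1.1921
t = (x̄ - μ₀)/SE = (58.00 - 64)/1.1921 = -5.0331
Critical value: t_{0.025,56} = ±2.003
p-value < 0.0001
Decision: reject H₀

Answer: t = -5.0331, reject H₀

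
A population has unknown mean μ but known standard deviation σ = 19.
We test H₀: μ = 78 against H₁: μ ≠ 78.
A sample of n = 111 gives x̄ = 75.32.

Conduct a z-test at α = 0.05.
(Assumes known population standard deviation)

Answer: z = -1.4861, fail to reject H₀

Derivation:
Standard error: SE = σ/√n = 19/√111 = 1.8034
z-statistic: z = (x̄ - μ₀)/SE = (75.32 - 78)/1.8034 = -1.4861
Critical value: ±1.960
p-value = 0.1373
Decision: fail to reject H₀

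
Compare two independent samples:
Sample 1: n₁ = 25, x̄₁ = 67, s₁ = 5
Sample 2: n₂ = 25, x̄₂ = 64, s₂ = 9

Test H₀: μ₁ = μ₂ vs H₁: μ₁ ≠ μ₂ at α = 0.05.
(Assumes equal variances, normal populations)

Answer: t = 1.4569, fail to reject H₀

Derivation:
Pooled variance: s²_p = [24×5² + 24×9²]/(48) = 53.0000
s_p = 7.2801
SE = s_p×√(1/n₁ + 1/n₂) = 7.2801×√(1/25 + 1/25) = 2.0591
t = (x̄₁ - x̄₂)/SE = (67 - 64)/2.0591 = 1.4569
df = 48, t-critical = ±2.011
Decision: fail to reject H₀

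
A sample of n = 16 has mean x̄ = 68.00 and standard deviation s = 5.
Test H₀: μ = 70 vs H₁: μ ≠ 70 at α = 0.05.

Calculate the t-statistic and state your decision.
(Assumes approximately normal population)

Answer: t = -1.6000, fail to reject H₀

Derivation:
df = n - 1 = 15
SE = s/√n = 5/√16 = 1.2500
t = (x̄ - μ₀)/SE = (68.00 - 70)/1.2500 = -1.6000
Critical value: t_{0.025,15} = ±2.131
p-value ≈ 0.1304
Decision: fail to reject H₀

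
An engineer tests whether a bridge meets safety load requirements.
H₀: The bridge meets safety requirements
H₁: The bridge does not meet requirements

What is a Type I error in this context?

Answer: Unnecessarily closing a safe bridge for repairs

Derivation:
Type I error (α): Rejecting H₀ when H₀ is true
Type II error (β): Failing to reject H₀ when H₁ is true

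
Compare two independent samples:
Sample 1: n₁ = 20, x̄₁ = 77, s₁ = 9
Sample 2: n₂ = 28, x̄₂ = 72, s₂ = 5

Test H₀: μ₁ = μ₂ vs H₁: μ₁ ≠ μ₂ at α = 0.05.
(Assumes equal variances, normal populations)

Pooled variance: s²_p = [19×9² + 27×5²]/(46) = 48.1304
s_p = 6.9376
SE = s_p×√(1/n₁ + 1/n₂) = 6.9376×√(1/20 + 1/28) = 2.0311
t = (x̄₁ - x̄₂)/SE = (77 - 72)/2.0311 = 2.4617
df = 46, t-critical = ±2.013
Decision: reject H₀

Answer: t = 2.4617, reject H₀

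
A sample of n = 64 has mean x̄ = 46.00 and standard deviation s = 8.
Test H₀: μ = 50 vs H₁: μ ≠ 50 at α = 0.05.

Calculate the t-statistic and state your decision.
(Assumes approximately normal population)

Answer: t = -4.0000, reject H₀

Derivation:
df = n - 1 = 63
SE = s/√n = 8/√64 = 1.0000
t = (x̄ - μ₀)/SE = (46.00 - 50)/1.0000 = -4.0000
Critical value: t_{0.025,63} = ±1.998
p-value ≈ 0.0002
Decision: reject H₀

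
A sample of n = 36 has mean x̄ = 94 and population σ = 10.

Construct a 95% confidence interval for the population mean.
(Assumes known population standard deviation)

Answer: (90.7333, 97.2667)

Derivation:
Confidence level: 95%, α = 0.05
z_0.025 = 1.960
SE = σ/√n = 10/√36 = 1.6667
Margin of error = 1.960 × 1.6667 = 3.2667
CI: x̄ ± margin = 94 ± 3.2667
CI: (90.7333, 97.2667)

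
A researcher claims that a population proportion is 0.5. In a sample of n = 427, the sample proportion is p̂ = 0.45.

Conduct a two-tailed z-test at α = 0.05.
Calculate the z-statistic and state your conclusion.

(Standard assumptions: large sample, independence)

Answer: z = -2.0664, reject H₀

Derivation:
H₀: p = 0.5, H₁: p ≠ 0.5
Standard error: SE = √(p₀(1-p₀)/n) = √(0.5×0.5/427) = 0.024197
z-statistic: z = (p̂ - p₀)/SE = (0.45 - 0.5)/0.024197 = -2.0664
Critical value: z_0.025 = ±1.960
p-value = 0.0388
Decision: reject H₀ at α = 0.05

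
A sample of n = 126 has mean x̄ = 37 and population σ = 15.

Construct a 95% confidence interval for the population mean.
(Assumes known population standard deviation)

Answer: (34.3809, 39.6191)

Derivation:
Confidence level: 95%, α = 0.05
z_0.025 = 1.960
SE = σ/√n = 15/√126 = 1.3363
Margin of error = 1.960 × 1.3363 = 2.6191
CI: x̄ ± margin = 37 ± 2.6191
CI: (34.3809, 39.6191)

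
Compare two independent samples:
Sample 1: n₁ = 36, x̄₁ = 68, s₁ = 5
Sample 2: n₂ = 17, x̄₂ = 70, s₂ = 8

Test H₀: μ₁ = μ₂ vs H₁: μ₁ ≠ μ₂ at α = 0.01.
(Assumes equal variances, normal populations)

Answer: t = -1.1138, fail to reject H₀

Derivation:
Pooled variance: s²_p = [35×5² + 16×8²]/(51) = 37.2353
s_p = 6.1021
SE = s_p×√(1/n₁ + 1/n₂) = 6.1021×√(1/36 + 1/17) = 1.7957
t = (x̄₁ - x̄₂)/SE = (68 - 70)/1.7957 = -1.1138
df = 51, t-critical = ±2.676
Decision: fail to reject H₀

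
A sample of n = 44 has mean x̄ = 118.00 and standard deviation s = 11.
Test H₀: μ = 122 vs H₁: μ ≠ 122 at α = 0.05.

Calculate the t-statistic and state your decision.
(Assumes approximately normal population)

df = n - 1 = 43
SE = s/√n = 11/√44 = 1.6583
t = (x̄ - μ₀)/SE = (118.00 - 122)/1.6583 = -2.4121
Critical value: t_{0.025,43} = ±2.017
p-value ≈ 0.0202
Decision: reject H₀

Answer: t = -2.4121, reject H₀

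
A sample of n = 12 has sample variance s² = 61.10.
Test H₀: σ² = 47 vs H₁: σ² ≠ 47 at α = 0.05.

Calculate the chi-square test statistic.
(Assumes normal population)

df = n - 1 = 11
χ² = (n-1)s²/σ₀² = 11×61.10/47 = 14.3000
Critical values: χ²_{0.975,11} = 3.816, χ²_{0.025,11} = 21.920
Rejection region: χ² < 3.816 or χ² > 21.920
Decision: fail to reject H₀

Answer: χ² = 14.3000, fail to reject H₀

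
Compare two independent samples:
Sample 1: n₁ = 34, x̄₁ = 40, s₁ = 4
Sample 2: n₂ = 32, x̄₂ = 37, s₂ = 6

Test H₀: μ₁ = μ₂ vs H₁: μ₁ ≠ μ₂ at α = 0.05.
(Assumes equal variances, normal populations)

Pooled variance: s²_p = [33×4² + 31×6²]/(64) = 25.6875
s_p = 5.0683
SE = s_p×√(1/n₁ + 1/n₂) = 5.0683×√(1/34 + 1/32) = 1.2483
t = (x̄₁ - x̄₂)/SE = (40 - 37)/1.2483 = 2.4033
df = 64, t-critical = ±1.998
Decision: reject H₀

Answer: t = 2.4033, reject H₀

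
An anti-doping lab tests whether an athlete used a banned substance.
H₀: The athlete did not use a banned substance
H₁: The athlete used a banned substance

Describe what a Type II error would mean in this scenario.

A Type I error (probability α) occurs when we reject a true H₀.
A Type II error (probability β) occurs when we fail to reject a false H₀.

Answer: Failing to detect doping in an athlete who used a banned substance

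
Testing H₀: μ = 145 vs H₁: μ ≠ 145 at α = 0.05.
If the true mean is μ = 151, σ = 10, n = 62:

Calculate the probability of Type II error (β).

Answer: β ≈ 0.0029

Derivation:
SE = σ/√n = 10/√62 = 1.2700
Critical values: μ₀ ± z_0.025×SE = 145 ± 1.960×1.2700
Acceptance region: (142.5108, 147.4892)
Under H₁ (μ = 151): z_high = (147.4892 - 151)/1.2700 = -2.7644, z_low = (142.5108 - 151)/1.2700 = -6.6844
β = P(not reject | H₁) = Φ(-2.7644) - Φ(-6.6844) ≈ 0.0029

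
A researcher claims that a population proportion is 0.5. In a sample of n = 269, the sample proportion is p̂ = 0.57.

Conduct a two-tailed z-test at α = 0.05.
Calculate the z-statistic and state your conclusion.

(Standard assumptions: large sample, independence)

Answer: z = 2.2961, reject H₀

Derivation:
H₀: p = 0.5, H₁: p ≠ 0.5
Standard error: SE = √(p₀(1-p₀)/n) = √(0.5×0.5/269) = 0.030486
z-statistic: z = (p̂ - p₀)/SE = (0.57 - 0.5)/0.030486 = 2.2961
Critical value: z_0.025 = ±1.960
p-value = 0.0217
Decision: reject H₀ at α = 0.05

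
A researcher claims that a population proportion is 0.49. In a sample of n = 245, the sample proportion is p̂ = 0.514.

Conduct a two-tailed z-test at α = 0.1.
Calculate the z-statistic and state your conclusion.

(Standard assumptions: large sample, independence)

Answer: z = 0.7515, fail to reject H₀

Derivation:
H₀: p = 0.49, H₁: p ≠ 0.49
Standard error: SE = √(p₀(1-p₀)/n) = √(0.49×0.51/245) = 0.031937
z-statistic: z = (p̂ - p₀)/SE = (0.514 - 0.49)/0.031937 = 0.7515
Critical value: z_0.05 = ±1.645
p-value = 0.4524
Decision: fail to reject H₀ at α = 0.1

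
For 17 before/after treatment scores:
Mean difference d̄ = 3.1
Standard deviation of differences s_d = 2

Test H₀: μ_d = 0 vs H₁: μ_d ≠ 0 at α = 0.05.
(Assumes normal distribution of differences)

df = n - 1 = 16
SE = s_d/√n = 2/√17 = 0.4851
t = d̄/SE = 3.1/0.4851 = 6.3904
Critical value: t_{0.025,16} = ±2.120
p-value < 0.0001
Decision: reject H₀

Answer: t = 6.3904, reject H₀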